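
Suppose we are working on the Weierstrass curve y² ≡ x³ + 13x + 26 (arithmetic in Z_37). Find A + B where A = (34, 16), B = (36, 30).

(16, 36)

(34, 16) + (36, 30). λ = (30 - 16)/(36 - 34) ≡ 14/2 mod 37. 2⁻¹ ≡ 19 (mod 37) since 2·19 = 38 ≡ 1, so λ ≡ 7.
  x = λ² - 34 - 36 = 49 - 70 ≡ 16; y = λ·(34 - 16) - 16 ≡ 36. → (16, 36)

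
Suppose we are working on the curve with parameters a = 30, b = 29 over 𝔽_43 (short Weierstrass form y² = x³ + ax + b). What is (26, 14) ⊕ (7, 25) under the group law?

(26, 14) + (7, 25). λ = (25 - 14)/(7 - 26) ≡ 11/24 mod 43. 24⁻¹ ≡ 9 (mod 43) since 24·9 = 216 ≡ 1, so λ ≡ 13.
  x = λ² - 26 - 7 = 169 - 33 ≡ 7; y = λ·(26 - 7) - 14 ≡ 18. → (7, 18)

(7, 18)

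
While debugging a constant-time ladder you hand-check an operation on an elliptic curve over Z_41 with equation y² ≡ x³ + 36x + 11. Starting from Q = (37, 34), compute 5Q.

Repeated addition: build up to 5Q.
2Q: tangent at (37, 34): λ = (3·37² + 36)/(2·34) ≡ 2/27. 27⁻¹ ≡ 38 (mod 41), so λ ≡ 2·38 ≡ 35.
  x = λ² - 37 - 37 = 1225 - 74 ≡ 3; y = λ·(37 - 3) - 34 ≡ 8. → (3, 8)
3Q: (3, 8) + (37, 34). λ = (34 - 8)/(37 - 3) ≡ 26/34 mod 41. 34⁻¹ ≡ 35 (mod 41), so λ ≡ 8.
  x = λ² - 3 - 37 = 64 - 40 ≡ 24; y = λ·(3 - 24) - 8 ≡ 29. → (24, 29)
4Q: (24, 29) + (37, 34). λ = (34 - 29)/(37 - 24) ≡ 5/13 mod 41. 13⁻¹ ≡ 19 (mod 41) since 13·19 = 247 ≡ 1, so λ ≡ 13.
  x = λ² - 24 - 37 = 169 - 61 ≡ 26; y = λ·(24 - 26) - 29 ≡ 27. → (26, 27)
5Q: (26, 27) + (37, 34). λ = (34 - 27)/(37 - 26) ≡ 7/11 mod 41. 11⁻¹ ≡ 15 (mod 41) since 11·15 = 165 ≡ 1, so λ ≡ 23.
  x = λ² - 26 - 37 = 529 - 63 ≡ 15; y = λ·(26 - 15) - 27 ≡ 21. → (15, 21)

(15, 21)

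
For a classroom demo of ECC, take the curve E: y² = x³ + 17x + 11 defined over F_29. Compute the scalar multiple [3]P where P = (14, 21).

Repeated addition: build up to 3P.
2P: tangent at (14, 21): λ = (3·14² + 17)/(2·21) ≡ 25/13. 13⁻¹ ≡ 9 (mod 29), so λ ≡ 25·9 ≡ 22.
  x = λ² - 14 - 14 = 484 - 28 ≡ 21; y = λ·(14 - 21) - 21 ≡ 28. → (21, 28)
3P: (21, 28) + (14, 21). λ = (21 - 28)/(14 - 21) ≡ 22/22 mod 29. 22⁻¹ ≡ 4 (mod 29) since 22·4 = 88 ≡ 1, so λ ≡ 1.
  x = λ² - 21 - 14 = 1 - 35 ≡ 24; y = λ·(21 - 24) - 28 ≡ 27. → (24, 27)

(24, 27)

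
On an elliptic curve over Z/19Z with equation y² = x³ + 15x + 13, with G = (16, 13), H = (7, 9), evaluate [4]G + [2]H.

First 4G:
Repeated addition: build up to 4G.
2G: tangent at (16, 13): λ = (3·16² + 15)/(2·13) ≡ 4/7. 7⁻¹ ≡ 11 (mod 19), so λ ≡ 4·11 ≡ 6.
  x = λ² - 16 - 16 = 36 - 32 ≡ 4; y = λ·(16 - 4) - 13 ≡ 2. → (4, 2)
3G: (4, 2) + (16, 13). λ = (13 - 2)/(16 - 4) ≡ 11/12 mod 19. 12⁻¹ ≡ 8 (mod 19), so λ ≡ 12.
  x = λ² - 4 - 16 = 144 - 20 ≡ 10; y = λ·(4 - 10) - 2 ≡ 2. → (10, 2)
4G: (10, 2) + (16, 13). λ = (13 - 2)/(16 - 10) ≡ 11/6 mod 19. 6⁻¹ ≡ 16 (mod 19) since 6·16 = 96 ≡ 1, so λ ≡ 5.
  x = λ² - 10 - 16 = 25 - 26 ≡ 18; y = λ·(10 - 18) - 2 ≡ 15. → (18, 15)
4G = (18, 15).
Next 2H:
Repeated addition: build up to 2H.
2H: tangent at (7, 9): λ = (3·7² + 15)/(2·9) ≡ 10/18. 18⁻¹ ≡ 18 (mod 19) since 18·18 = 324 ≡ 1, so λ ≡ 10·18 ≡ 9.
  x = λ² - 7 - 7 = 81 - 14 ≡ 10; y = λ·(7 - 10) - 9 ≡ 2. → (10, 2)
2H = (10, 2).
Finally 4G + 2H:
(18, 15) + (10, 2). λ = (2 - 15)/(10 - 18) ≡ 6/11 mod 19. 11⁻¹ ≡ 7 (mod 19), so λ ≡ 4.
  x = λ² - 18 - 10 = 16 - 28 ≡ 7; y = λ·(18 - 7) - 15 ≡ 10. → (7, 10)

(7, 10)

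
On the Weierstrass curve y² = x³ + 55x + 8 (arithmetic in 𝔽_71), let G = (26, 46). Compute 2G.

(29, 52)

tangent at (26, 46): λ = (3·26² + 55)/(2·46) ≡ 24/21. 21⁻¹ ≡ 44 (mod 71) since 21·44 = 924 ≡ 1, so λ ≡ 24·44 ≡ 62.
  x = λ² - 26 - 26 = 3844 - 52 ≡ 29; y = λ·(26 - 29) - 46 ≡ 52. → (29, 52)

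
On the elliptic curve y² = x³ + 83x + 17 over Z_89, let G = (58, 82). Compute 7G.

(8, 83)

Repeated addition: build up to 7G.
2G: tangent at (58, 82): λ = (3·58² + 83)/(2·82) ≡ 29/75. 75⁻¹ ≡ 19 (mod 89), so λ ≡ 29·19 ≡ 17.
  x = λ² - 58 - 58 = 289 - 116 ≡ 84; y = λ·(58 - 84) - 82 ≡ 10. → (84, 10)
3G: (84, 10) + (58, 82). λ = (82 - 10)/(58 - 84) ≡ 72/63 mod 89. 63⁻¹ ≡ 65 (mod 89), so λ ≡ 52.
  x = λ² - 84 - 58 = 2704 - 142 ≡ 70; y = λ·(84 - 70) - 10 ≡ 6. → (70, 6)
4G: (70, 6) + (58, 82). λ = (82 - 6)/(58 - 70) ≡ 76/77 mod 89. 77⁻¹ ≡ 37 (mod 89), so λ ≡ 53.
  x = λ² - 70 - 58 = 2809 - 128 ≡ 11; y = λ·(70 - 11) - 6 ≡ 6. → (11, 6)
5G: (11, 6) + (58, 82). λ = (82 - 6)/(58 - 11) ≡ 76/47 mod 89. 47⁻¹ ≡ 36 (mod 89) since 47·36 = 1692 ≡ 1, so λ ≡ 66.
  x = λ² - 11 - 58 = 4356 - 69 ≡ 15; y = λ·(11 - 15) - 6 ≡ 86. → (15, 86)
6G: (15, 86) + (58, 82). λ = (82 - 86)/(58 - 15) ≡ 85/43 mod 89. 43⁻¹ ≡ 29 (mod 89), so λ ≡ 62.
  x = λ² - 15 - 58 = 3844 - 73 ≡ 33; y = λ·(15 - 33) - 86 ≡ 44. → (33, 44)
7G: (33, 44) + (58, 82). λ = (82 - 44)/(58 - 33) ≡ 38/25 mod 89. 25⁻¹ ≡ 57 (mod 89), so λ ≡ 30.
  x = λ² - 33 - 58 = 900 - 91 ≡ 8; y = λ·(33 - 8) - 44 ≡ 83. → (8, 83)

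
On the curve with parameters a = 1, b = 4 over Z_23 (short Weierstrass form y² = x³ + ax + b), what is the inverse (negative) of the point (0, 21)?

-(0, 21) = (0, -21 mod 23) = (0, 2).

(0, 2)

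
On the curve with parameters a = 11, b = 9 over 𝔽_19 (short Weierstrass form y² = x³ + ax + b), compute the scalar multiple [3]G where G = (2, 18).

(18, 4)

Repeated addition: build up to 3G.
2G: tangent at (2, 18): λ = (3·2² + 11)/(2·18) ≡ 4/17. 17⁻¹ ≡ 9 (mod 19) since 17·9 = 153 ≡ 1, so λ ≡ 4·9 ≡ 17.
  x = λ² - 2 - 2 = 289 - 4 ≡ 0; y = λ·(2 - 0) - 18 ≡ 16. → (0, 16)
3G: (0, 16) + (2, 18). λ = (18 - 16)/(2 - 0) ≡ 2/2 mod 19. 2⁻¹ ≡ 10 (mod 19), so λ ≡ 1.
  x = λ² - 0 - 2 = 1 - 2 ≡ 18; y = λ·(0 - 18) - 16 ≡ 4. → (18, 4)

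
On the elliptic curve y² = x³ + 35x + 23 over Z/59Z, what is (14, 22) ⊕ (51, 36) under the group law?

(30, 15)

(14, 22) + (51, 36). λ = (36 - 22)/(51 - 14) ≡ 14/37 mod 59. 37⁻¹ ≡ 8 (mod 59), so λ ≡ 53.
  x = λ² - 14 - 51 = 2809 - 65 ≡ 30; y = λ·(14 - 30) - 22 ≡ 15. → (30, 15)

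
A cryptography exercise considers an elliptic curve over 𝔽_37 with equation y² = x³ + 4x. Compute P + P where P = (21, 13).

tangent at (21, 13): λ = (3·21² + 4)/(2·13) ≡ 32/26. 26⁻¹ ≡ 10 (mod 37) since 26·10 = 260 ≡ 1, so λ ≡ 32·10 ≡ 24.
  x = λ² - 21 - 21 = 576 - 42 ≡ 16; y = λ·(21 - 16) - 13 ≡ 33. → (16, 33)

(16, 33)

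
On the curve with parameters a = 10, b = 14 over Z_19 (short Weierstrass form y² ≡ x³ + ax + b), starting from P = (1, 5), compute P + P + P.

Repeated addition: build up to 3P.
2P: tangent at (1, 5): λ = (3·1² + 10)/(2·5) ≡ 13/10. 10⁻¹ ≡ 2 (mod 19), so λ ≡ 13·2 ≡ 7.
  x = λ² - 1 - 1 = 49 - 2 ≡ 9; y = λ·(1 - 9) - 5 ≡ 15. → (9, 15)
3P: (9, 15) + (1, 5). λ = (5 - 15)/(1 - 9) ≡ 9/11 mod 19. 11⁻¹ ≡ 7 (mod 19), so λ ≡ 6.
  x = λ² - 9 - 1 = 36 - 10 ≡ 7; y = λ·(9 - 7) - 15 ≡ 16. → (7, 16)

(7, 16)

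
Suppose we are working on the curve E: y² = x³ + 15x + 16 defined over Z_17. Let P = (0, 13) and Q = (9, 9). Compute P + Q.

(4, 2)

(0, 13) + (9, 9). λ = (9 - 13)/(9 - 0) ≡ 13/9 mod 17. 9⁻¹ ≡ 2 (mod 17), so λ ≡ 9.
  x = λ² - 0 - 9 = 81 - 9 ≡ 4; y = λ·(0 - 4) - 13 ≡ 2. → (4, 2)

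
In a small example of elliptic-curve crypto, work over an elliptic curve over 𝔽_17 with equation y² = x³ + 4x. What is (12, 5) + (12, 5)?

(9, 0)

tangent at (12, 5): λ = (3·12² + 4)/(2·5) ≡ 11/10. 10⁻¹ ≡ 12 (mod 17), so λ ≡ 11·12 ≡ 13.
  x = λ² - 12 - 12 = 169 - 24 ≡ 9; y = λ·(12 - 9) - 5 ≡ 0. → (9, 0)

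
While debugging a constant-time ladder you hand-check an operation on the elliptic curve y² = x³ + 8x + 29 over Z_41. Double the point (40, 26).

tangent at (40, 26): λ = (3·40² + 8)/(2·26) ≡ 11/11. 11⁻¹ ≡ 15 (mod 41), so λ ≡ 11·15 ≡ 1.
  x = λ² - 40 - 40 = 1 - 80 ≡ 3; y = λ·(40 - 3) - 26 ≡ 11. → (3, 11)

(3, 11)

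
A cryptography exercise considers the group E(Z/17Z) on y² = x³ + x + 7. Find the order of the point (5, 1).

6

2P: tangent at (5, 1): λ = (3·5² + 1)/(2·1) ≡ 8/2. 2⁻¹ ≡ 9 (mod 17), so λ ≡ 8·9 ≡ 4.
  x = λ² - 5 - 5 = 16 - 10 ≡ 6; y = λ·(5 - 6) - 1 ≡ 12. → (6, 12)
3P: (6, 12) + (5, 1). λ = (1 - 12)/(5 - 6) ≡ 6/16 mod 17. 16⁻¹ ≡ 16 (mod 17) since 16·16 = 256 ≡ 1, so λ ≡ 11.
  x = λ² - 6 - 5 = 121 - 11 ≡ 8; y = λ·(6 - 8) - 12 ≡ 0. → (8, 0)
4P: (8, 0) + (5, 1). λ = (1 - 0)/(5 - 8) ≡ 1/14 mod 17. 14⁻¹ ≡ 11 (mod 17), so λ ≡ 11.
  x = λ² - 8 - 5 = 121 - 13 ≡ 6; y = λ·(8 - 6) - 0 ≡ 5. → (6, 5)
5P: (6, 5) + (5, 1). λ = (1 - 5)/(5 - 6) ≡ 13/16 mod 17. 16⁻¹ ≡ 16 (mod 17), so λ ≡ 4.
  x = λ² - 6 - 5 = 16 - 11 ≡ 5; y = λ·(6 - 5) - 5 ≡ 16. → (5, 16)
6P: (5, 16) + (5, 1): same x and y₁ ≡ -y₂, so the sum is ∞.
6P = ∞, so the order is 6.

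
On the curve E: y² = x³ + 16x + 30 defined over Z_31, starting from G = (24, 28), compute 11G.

Double-and-add on 11 = (1011)₂. Start with G = (24, 28) for the leading 1-bit.
double: tangent at (24, 28): λ = (3·24² + 16)/(2·28) ≡ 8/25. 25⁻¹ ≡ 5 (mod 31) since 25·5 = 125 ≡ 1, so λ ≡ 8·5 ≡ 9.
  x = λ² - 24 - 24 = 81 - 48 ≡ 2; y = λ·(24 - 2) - 28 ≡ 15. → (2, 15)
double: tangent at (2, 15): λ = (3·2² + 16)/(2·15) ≡ 28/30. 30⁻¹ ≡ 30 (mod 31), so λ ≡ 28·30 ≡ 3.
  x = λ² - 2 - 2 = 9 - 4 ≡ 5; y = λ·(2 - 5) - 15 ≡ 7. → (5, 7)
add G: (5, 7) + (24, 28). λ = (28 - 7)/(24 - 5) ≡ 21/19 mod 31. 19⁻¹ ≡ 18 (mod 31), so λ ≡ 6.
  x = λ² - 5 - 24 = 36 - 29 ≡ 7; y = λ·(5 - 7) - 7 ≡ 12. → (7, 12)
double: tangent at (7, 12): λ = (3·7² + 16)/(2·12) ≡ 8/24. 24⁻¹ ≡ 22 (mod 31) since 24·22 = 528 ≡ 1, so λ ≡ 8·22 ≡ 21.
  x = λ² - 7 - 7 = 441 - 14 ≡ 24; y = λ·(7 - 24) - 12 ≡ 3. → (24, 3)
add G: (24, 3) + (24, 28): same x and y₁ ≡ -y₂, so the sum is O.

O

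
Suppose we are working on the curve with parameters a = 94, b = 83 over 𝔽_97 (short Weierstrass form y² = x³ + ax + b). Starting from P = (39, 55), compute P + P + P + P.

Repeated addition: build up to 4P.
2P: tangent at (39, 55): λ = (3·39² + 94)/(2·55) ≡ 1/13. 13⁻¹ ≡ 15 (mod 97), so λ ≡ 1·15 ≡ 15.
  x = λ² - 39 - 39 = 225 - 78 ≡ 50; y = λ·(39 - 50) - 55 ≡ 71. → (50, 71)
3P: (50, 71) + (39, 55). λ = (55 - 71)/(39 - 50) ≡ 81/86 mod 97. 86⁻¹ ≡ 44 (mod 97), so λ ≡ 72.
  x = λ² - 50 - 39 = 5184 - 89 ≡ 51; y = λ·(50 - 51) - 71 ≡ 51. → (51, 51)
4P: (51, 51) + (39, 55). λ = (55 - 51)/(39 - 51) ≡ 4/85 mod 97. 85⁻¹ ≡ 8 (mod 97) since 85·8 = 680 ≡ 1, so λ ≡ 32.
  x = λ² - 51 - 39 = 1024 - 90 ≡ 61; y = λ·(51 - 61) - 51 ≡ 17. → (61, 17)

(61, 17)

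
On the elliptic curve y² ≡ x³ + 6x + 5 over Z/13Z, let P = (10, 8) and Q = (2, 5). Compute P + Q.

(5, 2)

(10, 8) + (2, 5). λ = (5 - 8)/(2 - 10) ≡ 10/5 mod 13. 5⁻¹ ≡ 8 (mod 13) since 5·8 = 40 ≡ 1, so λ ≡ 2.
  x = λ² - 10 - 2 = 4 - 12 ≡ 5; y = λ·(10 - 5) - 8 ≡ 2. → (5, 2)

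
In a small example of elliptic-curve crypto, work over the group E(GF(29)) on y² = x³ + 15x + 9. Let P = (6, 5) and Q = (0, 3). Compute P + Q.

(6, 5) + (0, 3). λ = (3 - 5)/(0 - 6) ≡ 27/23 mod 29. 23⁻¹ ≡ 24 (mod 29), so λ ≡ 10.
  x = λ² - 6 - 0 = 100 - 6 ≡ 7; y = λ·(6 - 7) - 5 ≡ 14. → (7, 14)

(7, 14)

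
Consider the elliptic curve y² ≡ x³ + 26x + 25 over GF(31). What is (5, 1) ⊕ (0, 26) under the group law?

(5, 1) + (0, 26). λ = (26 - 1)/(0 - 5) ≡ 25/26 mod 31. 26⁻¹ ≡ 6 (mod 31), so λ ≡ 26.
  x = λ² - 5 - 0 = 676 - 5 ≡ 20; y = λ·(5 - 20) - 1 ≡ 12. → (20, 12)

(20, 12)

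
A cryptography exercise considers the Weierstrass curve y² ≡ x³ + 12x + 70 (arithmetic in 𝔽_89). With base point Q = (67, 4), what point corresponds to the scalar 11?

(17, 84)

Double-and-add on 11 = (1011)₂. Start with Q = (67, 4) for the leading 1-bit.
double: tangent at (67, 4): λ = (3·67² + 12)/(2·4) ≡ 40/8. 8⁻¹ ≡ 78 (mod 89) since 8·78 = 624 ≡ 1, so λ ≡ 40·78 ≡ 5.
  x = λ² - 67 - 67 = 25 - 134 ≡ 69; y = λ·(67 - 69) - 4 ≡ 75. → (69, 75)
double: tangent at (69, 75): λ = (3·69² + 12)/(2·75) ≡ 55/61. 61⁻¹ ≡ 54 (mod 89) since 61·54 = 3294 ≡ 1, so λ ≡ 55·54 ≡ 33.
  x = λ² - 69 - 69 = 1089 - 138 ≡ 61; y = λ·(69 - 61) - 75 ≡ 11. → (61, 11)
add Q: (61, 11) + (67, 4). λ = (4 - 11)/(67 - 61) ≡ 82/6 mod 89. 6⁻¹ ≡ 15 (mod 89), so λ ≡ 73.
  x = λ² - 61 - 67 = 5329 - 128 ≡ 39; y = λ·(61 - 39) - 11 ≡ 82. → (39, 82)
double: tangent at (39, 82): λ = (3·39² + 12)/(2·82) ≡ 36/75. 75⁻¹ ≡ 19 (mod 89) since 75·19 = 1425 ≡ 1, so λ ≡ 36·19 ≡ 61.
  x = λ² - 39 - 39 = 3721 - 78 ≡ 83; y = λ·(39 - 83) - 82 ≡ 82. → (83, 82)
add Q: (83, 82) + (67, 4). λ = (4 - 82)/(67 - 83) ≡ 11/73 mod 89. 73⁻¹ ≡ 50 (mod 89), so λ ≡ 16.
  x = λ² - 83 - 67 = 256 - 150 ≡ 17; y = λ·(83 - 17) - 82 ≡ 84. → (17, 84)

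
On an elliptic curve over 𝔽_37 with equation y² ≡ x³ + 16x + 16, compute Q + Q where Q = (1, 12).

tangent at (1, 12): λ = (3·1² + 16)/(2·12) ≡ 19/24. 24⁻¹ ≡ 17 (mod 37), so λ ≡ 19·17 ≡ 27.
  x = λ² - 1 - 1 = 729 - 2 ≡ 24; y = λ·(1 - 24) - 12 ≡ 33. → (24, 33)

(24, 33)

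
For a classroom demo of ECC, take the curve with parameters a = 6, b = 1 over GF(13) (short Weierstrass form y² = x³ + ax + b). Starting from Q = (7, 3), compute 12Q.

Repeated addition: build up to 12Q.
2Q: tangent at (7, 3): λ = (3·7² + 6)/(2·3) ≡ 10/6. 6⁻¹ ≡ 11 (mod 13) since 6·11 = 66 ≡ 1, so λ ≡ 10·11 ≡ 6.
  x = λ² - 7 - 7 = 36 - 14 ≡ 9; y = λ·(7 - 9) - 3 ≡ 11. → (9, 11)
3Q: (9, 11) + (7, 3). λ = (3 - 11)/(7 - 9) ≡ 5/11 mod 13. 11⁻¹ ≡ 6 (mod 13), so λ ≡ 4.
  x = λ² - 9 - 7 = 16 - 16 ≡ 0; y = λ·(9 - 0) - 11 ≡ 12. → (0, 12)
4Q: (0, 12) + (7, 3). λ = (3 - 12)/(7 - 0) ≡ 4/7 mod 13. 7⁻¹ ≡ 2 (mod 13), so λ ≡ 8.
  x = λ² - 0 - 7 = 64 - 7 ≡ 5; y = λ·(0 - 5) - 12 ≡ 0. → (5, 0)
5Q: (5, 0) + (7, 3). λ = (3 - 0)/(7 - 5) ≡ 3/2 mod 13. 2⁻¹ ≡ 7 (mod 13), so λ ≡ 8.
  x = λ² - 5 - 7 = 64 - 12 ≡ 0; y = λ·(5 - 0) - 0 ≡ 1. → (0, 1)
6Q: (0, 1) + (7, 3). λ = (3 - 1)/(7 - 0) ≡ 2/7 mod 13. 7⁻¹ ≡ 2 (mod 13) since 7·2 = 14 ≡ 1, so λ ≡ 4.
  x = λ² - 0 - 7 = 16 - 7 ≡ 9; y = λ·(0 - 9) - 1 ≡ 2. → (9, 2)
7Q: (9, 2) + (7, 3). λ = (3 - 2)/(7 - 9) ≡ 1/11 mod 13. 11⁻¹ ≡ 6 (mod 13) since 11·6 = 66 ≡ 1, so λ ≡ 6.
  x = λ² - 9 - 7 = 36 - 16 ≡ 7; y = λ·(9 - 7) - 2 ≡ 10. → (7, 10)
8Q: (7, 10) + (7, 3): same x and y₁ ≡ -y₂, so the sum is ∞.
9Q: ∞ + (7, 3) = (7, 3) (identity).
10Q: tangent at (7, 3): λ = (3·7² + 6)/(2·3) ≡ 10/6. 6⁻¹ ≡ 11 (mod 13) since 6·11 = 66 ≡ 1, so λ ≡ 10·11 ≡ 6.
  x = λ² - 7 - 7 = 36 - 14 ≡ 9; y = λ·(7 - 9) - 3 ≡ 11. → (9, 11)
11Q: (9, 11) + (7, 3). λ = (3 - 11)/(7 - 9) ≡ 5/11 mod 13. 11⁻¹ ≡ 6 (mod 13), so λ ≡ 4.
  x = λ² - 9 - 7 = 16 - 16 ≡ 0; y = λ·(9 - 0) - 11 ≡ 12. → (0, 12)
12Q: (0, 12) + (7, 3). λ = (3 - 12)/(7 - 0) ≡ 4/7 mod 13. 7⁻¹ ≡ 2 (mod 13) since 7·2 = 14 ≡ 1, so λ ≡ 8.
  x = λ² - 0 - 7 = 64 - 7 ≡ 5; y = λ·(0 - 5) - 12 ≡ 0. → (5, 0)

(5, 0)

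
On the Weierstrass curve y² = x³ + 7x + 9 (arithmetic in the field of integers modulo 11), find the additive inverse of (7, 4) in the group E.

(7, 7)

-(7, 4) = (7, -4 mod 11) = (7, 7).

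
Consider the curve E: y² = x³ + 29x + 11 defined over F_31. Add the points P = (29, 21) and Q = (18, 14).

(29, 21) + (18, 14). λ = (14 - 21)/(18 - 29) ≡ 24/20 mod 31. 20⁻¹ ≡ 14 (mod 31) since 20·14 = 280 ≡ 1, so λ ≡ 26.
  x = λ² - 29 - 18 = 676 - 47 ≡ 9; y = λ·(29 - 9) - 21 ≡ 3. → (9, 3)

(9, 3)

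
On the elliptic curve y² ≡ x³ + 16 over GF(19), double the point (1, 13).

(4, 2)

tangent at (1, 13): λ = (3·1² + 0)/(2·13) ≡ 3/7. 7⁻¹ ≡ 11 (mod 19), so λ ≡ 3·11 ≡ 14.
  x = λ² - 1 - 1 = 196 - 2 ≡ 4; y = λ·(1 - 4) - 13 ≡ 2. → (4, 2)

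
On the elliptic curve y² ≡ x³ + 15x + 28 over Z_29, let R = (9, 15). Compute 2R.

(20, 18)

tangent at (9, 15): λ = (3·9² + 15)/(2·15) ≡ 26/1. 1⁻¹ ≡ 1 (mod 29), so λ ≡ 26·1 ≡ 26.
  x = λ² - 9 - 9 = 676 - 18 ≡ 20; y = λ·(9 - 20) - 15 ≡ 18. → (20, 18)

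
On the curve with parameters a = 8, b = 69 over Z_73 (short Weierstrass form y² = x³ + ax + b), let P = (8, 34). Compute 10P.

(24, 19)

Repeated addition: build up to 10P.
2P: tangent at (8, 34): λ = (3·8² + 8)/(2·34) ≡ 54/68. 68⁻¹ ≡ 29 (mod 73) since 68·29 = 1972 ≡ 1, so λ ≡ 54·29 ≡ 33.
  x = λ² - 8 - 8 = 1089 - 16 ≡ 51; y = λ·(8 - 51) - 34 ≡ 7. → (51, 7)
3P: (51, 7) + (8, 34). λ = (34 - 7)/(8 - 51) ≡ 27/30 mod 73. 30⁻¹ ≡ 56 (mod 73), so λ ≡ 52.
  x = λ² - 51 - 8 = 2704 - 59 ≡ 17; y = λ·(51 - 17) - 7 ≡ 9. → (17, 9)
4P: (17, 9) + (8, 34). λ = (34 - 9)/(8 - 17) ≡ 25/64 mod 73. 64⁻¹ ≡ 8 (mod 73) since 64·8 = 512 ≡ 1, so λ ≡ 54.
  x = λ² - 17 - 8 = 2916 - 25 ≡ 44; y = λ·(17 - 44) - 9 ≡ 66. → (44, 66)
5P: (44, 66) + (8, 34). λ = (34 - 66)/(8 - 44) ≡ 41/37 mod 73. 37⁻¹ ≡ 2 (mod 73), so λ ≡ 9.
  x = λ² - 44 - 8 = 81 - 52 ≡ 29; y = λ·(44 - 29) - 66 ≡ 69. → (29, 69)
6P: (29, 69) + (8, 34). λ = (34 - 69)/(8 - 29) ≡ 38/52 mod 73. 52⁻¹ ≡ 66 (mod 73), so λ ≡ 26.
  x = λ² - 29 - 8 = 676 - 37 ≡ 55; y = λ·(29 - 55) - 69 ≡ 58. → (55, 58)
7P: (55, 58) + (8, 34). λ = (34 - 58)/(8 - 55) ≡ 49/26 mod 73. 26⁻¹ ≡ 59 (mod 73), so λ ≡ 44.
  x = λ² - 55 - 8 = 1936 - 63 ≡ 48; y = λ·(55 - 48) - 58 ≡ 31. → (48, 31)
8P: (48, 31) + (8, 34). λ = (34 - 31)/(8 - 48) ≡ 3/33 mod 73. 33⁻¹ ≡ 31 (mod 73), so λ ≡ 20.
  x = λ² - 48 - 8 = 400 - 56 ≡ 52; y = λ·(48 - 52) - 31 ≡ 35. → (52, 35)
9P: (52, 35) + (8, 34). λ = (34 - 35)/(8 - 52) ≡ 72/29 mod 73. 29⁻¹ ≡ 68 (mod 73), so λ ≡ 5.
  x = λ² - 52 - 8 = 25 - 60 ≡ 38; y = λ·(52 - 38) - 35 ≡ 35. → (38, 35)
10P: (38, 35) + (8, 34). λ = (34 - 35)/(8 - 38) ≡ 72/43 mod 73. 43⁻¹ ≡ 17 (mod 73), so λ ≡ 56.
  x = λ² - 38 - 8 = 3136 - 46 ≡ 24; y = λ·(38 - 24) - 35 ≡ 19. → (24, 19)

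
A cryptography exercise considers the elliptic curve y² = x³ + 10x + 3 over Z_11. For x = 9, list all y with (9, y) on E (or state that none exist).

x³ + 10x + 3 = 822 ≡ 8 (mod 11).
8 is a non-residue mod 11; no y exists.

none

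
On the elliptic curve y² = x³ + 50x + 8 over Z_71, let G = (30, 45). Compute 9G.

Double-and-add on 9 = (1001)₂. Start with G = (30, 45) for the leading 1-bit.
double: tangent at (30, 45): λ = (3·30² + 50)/(2·45) ≡ 52/19. 19⁻¹ ≡ 15 (mod 71) since 19·15 = 285 ≡ 1, so λ ≡ 52·15 ≡ 70.
  x = λ² - 30 - 30 = 4900 - 60 ≡ 12; y = λ·(30 - 12) - 45 ≡ 8. → (12, 8)
double: tangent at (12, 8): λ = (3·12² + 50)/(2·8) ≡ 56/16. 16⁻¹ ≡ 40 (mod 71), so λ ≡ 56·40 ≡ 39.
  x = λ² - 12 - 12 = 1521 - 24 ≡ 6; y = λ·(12 - 6) - 8 ≡ 13. → (6, 13)
double: tangent at (6, 13): λ = (3·6² + 50)/(2·13) ≡ 16/26. 26⁻¹ ≡ 41 (mod 71), so λ ≡ 16·41 ≡ 17.
  x = λ² - 6 - 6 = 289 - 12 ≡ 64; y = λ·(6 - 64) - 13 ≡ 66. → (64, 66)
add G: (64, 66) + (30, 45). λ = (45 - 66)/(30 - 64) ≡ 50/37 mod 71. 37⁻¹ ≡ 48 (mod 71), so λ ≡ 57.
  x = λ² - 64 - 30 = 3249 - 94 ≡ 31; y = λ·(64 - 31) - 66 ≡ 40. → (31, 40)

(31, 40)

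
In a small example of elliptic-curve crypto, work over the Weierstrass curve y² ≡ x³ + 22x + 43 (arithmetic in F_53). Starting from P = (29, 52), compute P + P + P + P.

Double-and-add on 4 = (100)₂. Start with P = (29, 52) for the leading 1-bit.
double: tangent at (29, 52): λ = (3·29² + 22)/(2·52) ≡ 1/51. 51⁻¹ ≡ 26 (mod 53), so λ ≡ 1·26 ≡ 26.
  x = λ² - 29 - 29 = 676 - 58 ≡ 35; y = λ·(29 - 35) - 52 ≡ 4. → (35, 4)
double: tangent at (35, 4): λ = (3·35² + 22)/(2·4) ≡ 40/8. 8⁻¹ ≡ 20 (mod 53), so λ ≡ 40·20 ≡ 5.
  x = λ² - 35 - 35 = 25 - 70 ≡ 8; y = λ·(35 - 8) - 4 ≡ 25. → (8, 25)

(8, 25)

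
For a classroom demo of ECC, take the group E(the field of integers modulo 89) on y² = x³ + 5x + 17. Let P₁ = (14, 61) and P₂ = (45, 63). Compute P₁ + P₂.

(10, 34)

(14, 61) + (45, 63). λ = (63 - 61)/(45 - 14) ≡ 2/31 mod 89. 31⁻¹ ≡ 23 (mod 89) since 31·23 = 713 ≡ 1, so λ ≡ 46.
  x = λ² - 14 - 45 = 2116 - 59 ≡ 10; y = λ·(14 - 10) - 61 ≡ 34. → (10, 34)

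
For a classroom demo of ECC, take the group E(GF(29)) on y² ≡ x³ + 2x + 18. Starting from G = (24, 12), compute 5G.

Double-and-add on 5 = (101)₂. Start with G = (24, 12) for the leading 1-bit.
double: tangent at (24, 12): λ = (3·24² + 2)/(2·12) ≡ 19/24. 24⁻¹ ≡ 23 (mod 29), so λ ≡ 19·23 ≡ 2.
  x = λ² - 24 - 24 = 4 - 48 ≡ 14; y = λ·(24 - 14) - 12 ≡ 8. → (14, 8)
double: tangent at (14, 8): λ = (3·14² + 2)/(2·8) ≡ 10/16. 16⁻¹ ≡ 20 (mod 29) since 16·20 = 320 ≡ 1, so λ ≡ 10·20 ≡ 26.
  x = λ² - 14 - 14 = 676 - 28 ≡ 10; y = λ·(14 - 10) - 8 ≡ 9. → (10, 9)
add G: (10, 9) + (24, 12). λ = (12 - 9)/(24 - 10) ≡ 3/14 mod 29. 14⁻¹ ≡ 27 (mod 29) since 14·27 = 378 ≡ 1, so λ ≡ 23.
  x = λ² - 10 - 24 = 529 - 34 ≡ 2; y = λ·(10 - 2) - 9 ≡ 1. → (2, 1)

(2, 1)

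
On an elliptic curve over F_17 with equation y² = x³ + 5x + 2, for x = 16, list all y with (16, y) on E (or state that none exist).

8, 9

x³ + 5x + 2 = 4178 ≡ 13 (mod 17).
Square roots of 13 mod 17: 8 and 9 (since 8² = 64 ≡ 13).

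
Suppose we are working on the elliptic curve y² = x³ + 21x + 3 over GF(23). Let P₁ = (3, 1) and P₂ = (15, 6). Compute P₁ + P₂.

(13, 14)

(3, 1) + (15, 6). λ = (6 - 1)/(15 - 3) ≡ 5/12 mod 23. 12⁻¹ ≡ 2 (mod 23), so λ ≡ 10.
  x = λ² - 3 - 15 = 100 - 18 ≡ 13; y = λ·(3 - 13) - 1 ≡ 14. → (13, 14)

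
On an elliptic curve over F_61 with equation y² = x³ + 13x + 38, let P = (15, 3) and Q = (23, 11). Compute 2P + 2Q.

(33, 32)

First 2P:
Repeated addition: build up to 2P.
2P: tangent at (15, 3): λ = (3·15² + 13)/(2·3) ≡ 17/6. 6⁻¹ ≡ 51 (mod 61), so λ ≡ 17·51 ≡ 13.
  x = λ² - 15 - 15 = 169 - 30 ≡ 17; y = λ·(15 - 17) - 3 ≡ 32. → (17, 32)
2P = (17, 32).
Next 2Q:
Repeated addition: build up to 2Q.
2Q: tangent at (23, 11): λ = (3·23² + 13)/(2·11) ≡ 14/22. 22⁻¹ ≡ 25 (mod 61), so λ ≡ 14·25 ≡ 45.
  x = λ² - 23 - 23 = 2025 - 46 ≡ 27; y = λ·(23 - 27) - 11 ≡ 53. → (27, 53)
2Q = (27, 53).
Finally 2P + 2Q:
(17, 32) + (27, 53). λ = (53 - 32)/(27 - 17) ≡ 21/10 mod 61. 10⁻¹ ≡ 55 (mod 61), so λ ≡ 57.
  x = λ² - 17 - 27 = 3249 - 44 ≡ 33; y = λ·(17 - 33) - 32 ≡ 32. → (33, 32)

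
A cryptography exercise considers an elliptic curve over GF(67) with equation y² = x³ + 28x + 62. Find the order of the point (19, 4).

5

2P: tangent at (19, 4): λ = (3·19² + 28)/(2·4) ≡ 39/8. 8⁻¹ ≡ 42 (mod 67) since 8·42 = 336 ≡ 1, so λ ≡ 39·42 ≡ 30.
  x = λ² - 19 - 19 = 900 - 38 ≡ 58; y = λ·(19 - 58) - 4 ≡ 32. → (58, 32)
3P: (58, 32) + (19, 4). λ = (4 - 32)/(19 - 58) ≡ 39/28 mod 67. 28⁻¹ ≡ 12 (mod 67) since 28·12 = 336 ≡ 1, so λ ≡ 66.
  x = λ² - 58 - 19 = 4356 - 77 ≡ 58; y = λ·(58 - 58) - 32 ≡ 35. → (58, 35)
4P: (58, 35) + (19, 4). λ = (4 - 35)/(19 - 58) ≡ 36/28 mod 67. 28⁻¹ ≡ 12 (mod 67) since 28·12 = 336 ≡ 1, so λ ≡ 30.
  x = λ² - 58 - 19 = 900 - 77 ≡ 19; y = λ·(58 - 19) - 35 ≡ 63. → (19, 63)
5P: (19, 63) + (19, 4): same x and y₁ ≡ -y₂, so the sum is O.
5P = O, so the order is 5.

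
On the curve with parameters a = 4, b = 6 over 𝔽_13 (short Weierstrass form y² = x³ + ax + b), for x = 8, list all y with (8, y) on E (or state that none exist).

x³ + 4x + 6 = 550 ≡ 4 (mod 13).
Square roots of 4 mod 13: 2 and 11 (since 2² = 4 ≡ 4).

2, 11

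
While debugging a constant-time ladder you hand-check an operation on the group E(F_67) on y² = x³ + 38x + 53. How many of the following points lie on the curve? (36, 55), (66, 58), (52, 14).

(36, 55): 55² ≡ 10, rhs ≡ 38 → off.
(66, 58): 58² ≡ 14, rhs ≡ 14 → on.
(52, 14): 14² ≡ 62, rhs ≡ 61 → off.

1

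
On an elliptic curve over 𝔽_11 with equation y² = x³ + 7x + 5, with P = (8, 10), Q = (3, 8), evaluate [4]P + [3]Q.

First 4P:
Double-and-add on 4 = (100)₂. Start with P = (8, 10) for the leading 1-bit.
double: tangent at (8, 10): λ = (3·8² + 7)/(2·10) ≡ 1/9. 9⁻¹ ≡ 5 (mod 11), so λ ≡ 1·5 ≡ 5.
  x = λ² - 8 - 8 = 25 - 16 ≡ 9; y = λ·(8 - 9) - 10 ≡ 7. → (9, 7)
double: tangent at (9, 7): λ = (3·9² + 7)/(2·7) ≡ 8/3. 3⁻¹ ≡ 4 (mod 11) since 3·4 = 12 ≡ 1, so λ ≡ 8·4 ≡ 10.
  x = λ² - 9 - 9 = 100 - 18 ≡ 5; y = λ·(9 - 5) - 7 ≡ 0. → (5, 0)
4P = (5, 0).
Next 3Q:
Repeated addition: build up to 3Q.
2Q: tangent at (3, 8): λ = (3·3² + 7)/(2·8) ≡ 1/5. 5⁻¹ ≡ 9 (mod 11) since 5·9 = 45 ≡ 1, so λ ≡ 1·9 ≡ 9.
  x = λ² - 3 - 3 = 81 - 6 ≡ 9; y = λ·(3 - 9) - 8 ≡ 4. → (9, 4)
3Q: (9, 4) + (3, 8). λ = (8 - 4)/(3 - 9) ≡ 4/5 mod 11. 5⁻¹ ≡ 9 (mod 11), so λ ≡ 3.
  x = λ² - 9 - 3 = 9 - 12 ≡ 8; y = λ·(9 - 8) - 4 ≡ 10. → (8, 10)
3Q = (8, 10).
Finally 4P + 3Q:
(5, 0) + (8, 10). λ = (10 - 0)/(8 - 5) ≡ 10/3 mod 11. 3⁻¹ ≡ 4 (mod 11), so λ ≡ 7.
  x = λ² - 5 - 8 = 49 - 13 ≡ 3; y = λ·(5 - 3) - 0 ≡ 3. → (3, 3)

(3, 3)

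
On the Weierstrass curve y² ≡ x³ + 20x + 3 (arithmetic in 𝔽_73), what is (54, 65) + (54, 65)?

tangent at (54, 65): λ = (3·54² + 20)/(2·65) ≡ 8/57. 57⁻¹ ≡ 41 (mod 73), so λ ≡ 8·41 ≡ 36.
  x = λ² - 54 - 54 = 1296 - 108 ≡ 20; y = λ·(54 - 20) - 65 ≡ 64. → (20, 64)

(20, 64)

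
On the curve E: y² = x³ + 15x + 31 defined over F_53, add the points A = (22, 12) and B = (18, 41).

(22, 12) + (18, 41). λ = (41 - 12)/(18 - 22) ≡ 29/49 mod 53. 49⁻¹ ≡ 13 (mod 53) since 49·13 = 637 ≡ 1, so λ ≡ 6.
  x = λ² - 22 - 18 = 36 - 40 ≡ 49; y = λ·(22 - 49) - 12 ≡ 38. → (49, 38)

(49, 38)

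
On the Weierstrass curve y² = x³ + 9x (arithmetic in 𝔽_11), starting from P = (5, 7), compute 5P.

Double-and-add on 5 = (101)₂. Start with P = (5, 7) for the leading 1-bit.
double: tangent at (5, 7): λ = (3·5² + 9)/(2·7) ≡ 7/3. 3⁻¹ ≡ 4 (mod 11) since 3·4 = 12 ≡ 1, so λ ≡ 7·4 ≡ 6.
  x = λ² - 5 - 5 = 36 - 10 ≡ 4; y = λ·(5 - 4) - 7 ≡ 10. → (4, 10)
double: tangent at (4, 10): λ = (3·4² + 9)/(2·10) ≡ 2/9. 9⁻¹ ≡ 5 (mod 11), so λ ≡ 2·5 ≡ 10.
  x = λ² - 4 - 4 = 100 - 8 ≡ 4; y = λ·(4 - 4) - 10 ≡ 1. → (4, 1)
add P: (4, 1) + (5, 7). λ = (7 - 1)/(5 - 4) ≡ 6/1 mod 11. 1⁻¹ ≡ 1 (mod 11), so λ ≡ 6.
  x = λ² - 4 - 5 = 36 - 9 ≡ 5; y = λ·(4 - 5) - 1 ≡ 4. → (5, 4)

(5, 4)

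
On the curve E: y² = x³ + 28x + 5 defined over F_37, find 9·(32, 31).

(4, 12)

Write P = (32, 31).
Repeated addition: build up to 9P.
2P: tangent at (32, 31): λ = (3·32² + 28)/(2·31) ≡ 29/25. 25⁻¹ ≡ 3 (mod 37) since 25·3 = 75 ≡ 1, so λ ≡ 29·3 ≡ 13.
  x = λ² - 32 - 32 = 169 - 64 ≡ 31; y = λ·(32 - 31) - 31 ≡ 19. → (31, 19)
3P: (31, 19) + (32, 31). λ = (31 - 19)/(32 - 31) ≡ 12/1 mod 37. 1⁻¹ ≡ 1 (mod 37), so λ ≡ 12.
  x = λ² - 31 - 32 = 144 - 63 ≡ 7; y = λ·(31 - 7) - 19 ≡ 10. → (7, 10)
4P: (7, 10) + (32, 31). λ = (31 - 10)/(32 - 7) ≡ 21/25 mod 37. 25⁻¹ ≡ 3 (mod 37), so λ ≡ 26.
  x = λ² - 7 - 32 = 676 - 39 ≡ 8; y = λ·(7 - 8) - 10 ≡ 1. → (8, 1)
5P: (8, 1) + (32, 31). λ = (31 - 1)/(32 - 8) ≡ 30/24 mod 37. 24⁻¹ ≡ 17 (mod 37) since 24·17 = 408 ≡ 1, so λ ≡ 29.
  x = λ² - 8 - 32 = 841 - 40 ≡ 24; y = λ·(8 - 24) - 1 ≡ 16. → (24, 16)
6P: (24, 16) + (32, 31). λ = (31 - 16)/(32 - 24) ≡ 15/8 mod 37. 8⁻¹ ≡ 14 (mod 37) since 8·14 = 112 ≡ 1, so λ ≡ 25.
  x = λ² - 24 - 32 = 625 - 56 ≡ 14; y = λ·(24 - 14) - 16 ≡ 12. → (14, 12)
7P: (14, 12) + (32, 31). λ = (31 - 12)/(32 - 14) ≡ 19/18 mod 37. 18⁻¹ ≡ 35 (mod 37), so λ ≡ 36.
  x = λ² - 14 - 32 = 1296 - 46 ≡ 29; y = λ·(14 - 29) - 12 ≡ 3. → (29, 3)
8P: (29, 3) + (32, 31). λ = (31 - 3)/(32 - 29) ≡ 28/3 mod 37. 3⁻¹ ≡ 25 (mod 37), so λ ≡ 34.
  x = λ² - 29 - 32 = 1156 - 61 ≡ 22; y = λ·(29 - 22) - 3 ≡ 13. → (22, 13)
9P: (22, 13) + (32, 31). λ = (31 - 13)/(32 - 22) ≡ 18/10 mod 37. 10⁻¹ ≡ 26 (mod 37), so λ ≡ 24.
  x = λ² - 22 - 32 = 576 - 54 ≡ 4; y = λ·(22 - 4) - 13 ≡ 12. → (4, 12)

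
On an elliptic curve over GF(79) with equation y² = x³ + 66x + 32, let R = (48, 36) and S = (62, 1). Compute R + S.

(74, 29)

(48, 36) + (62, 1). λ = (1 - 36)/(62 - 48) ≡ 44/14 mod 79. 14⁻¹ ≡ 17 (mod 79), so λ ≡ 37.
  x = λ² - 48 - 62 = 1369 - 110 ≡ 74; y = λ·(48 - 74) - 36 ≡ 29. → (74, 29)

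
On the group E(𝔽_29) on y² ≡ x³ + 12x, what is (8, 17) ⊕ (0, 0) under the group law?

(16, 24)

(8, 17) + (0, 0). λ = (0 - 17)/(0 - 8) ≡ 12/21 mod 29. 21⁻¹ ≡ 18 (mod 29), so λ ≡ 13.
  x = λ² - 8 - 0 = 169 - 8 ≡ 16; y = λ·(8 - 16) - 17 ≡ 24. → (16, 24)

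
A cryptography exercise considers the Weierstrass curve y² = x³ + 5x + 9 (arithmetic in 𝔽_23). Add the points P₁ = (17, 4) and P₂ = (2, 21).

(17, 4) + (2, 21). λ = (21 - 4)/(2 - 17) ≡ 17/8 mod 23. 8⁻¹ ≡ 3 (mod 23) since 8·3 = 24 ≡ 1, so λ ≡ 5.
  x = λ² - 17 - 2 = 25 - 19 ≡ 6; y = λ·(17 - 6) - 4 ≡ 5. → (6, 5)

(6, 5)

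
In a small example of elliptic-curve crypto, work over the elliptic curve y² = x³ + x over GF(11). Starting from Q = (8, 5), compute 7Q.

(7, 8)

Repeated addition: build up to 7Q.
2Q: tangent at (8, 5): λ = (3·8² + 1)/(2·5) ≡ 6/10. 10⁻¹ ≡ 10 (mod 11) since 10·10 = 100 ≡ 1, so λ ≡ 6·10 ≡ 5.
  x = λ² - 8 - 8 = 25 - 16 ≡ 9; y = λ·(8 - 9) - 5 ≡ 1. → (9, 1)
3Q: (9, 1) + (8, 5). λ = (5 - 1)/(8 - 9) ≡ 4/10 mod 11. 10⁻¹ ≡ 10 (mod 11) since 10·10 = 100 ≡ 1, so λ ≡ 7.
  x = λ² - 9 - 8 = 49 - 17 ≡ 10; y = λ·(9 - 10) - 1 ≡ 3. → (10, 3)
4Q: (10, 3) + (8, 5). λ = (5 - 3)/(8 - 10) ≡ 2/9 mod 11. 9⁻¹ ≡ 5 (mod 11), so λ ≡ 10.
  x = λ² - 10 - 8 = 100 - 18 ≡ 5; y = λ·(10 - 5) - 3 ≡ 3. → (5, 3)
5Q: (5, 3) + (8, 5). λ = (5 - 3)/(8 - 5) ≡ 2/3 mod 11. 3⁻¹ ≡ 4 (mod 11) since 3·4 = 12 ≡ 1, so λ ≡ 8.
  x = λ² - 5 - 8 = 64 - 13 ≡ 7; y = λ·(5 - 7) - 3 ≡ 3. → (7, 3)
6Q: (7, 3) + (8, 5). λ = (5 - 3)/(8 - 7) ≡ 2/1 mod 11. 1⁻¹ ≡ 1 (mod 11), so λ ≡ 2.
  x = λ² - 7 - 8 = 4 - 15 ≡ 0; y = λ·(7 - 0) - 3 ≡ 0. → (0, 0)
7Q: (0, 0) + (8, 5). λ = (5 - 0)/(8 - 0) ≡ 5/8 mod 11. 8⁻¹ ≡ 7 (mod 11) since 8·7 = 56 ≡ 1, so λ ≡ 2.
  x = λ² - 0 - 8 = 4 - 8 ≡ 7; y = λ·(0 - 7) - 0 ≡ 8. → (7, 8)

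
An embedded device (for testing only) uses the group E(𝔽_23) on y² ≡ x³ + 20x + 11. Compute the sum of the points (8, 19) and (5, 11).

(12, 1)

(8, 19) + (5, 11). λ = (11 - 19)/(5 - 8) ≡ 15/20 mod 23. 20⁻¹ ≡ 15 (mod 23) since 20·15 = 300 ≡ 1, so λ ≡ 18.
  x = λ² - 8 - 5 = 324 - 13 ≡ 12; y = λ·(8 - 12) - 19 ≡ 1. → (12, 1)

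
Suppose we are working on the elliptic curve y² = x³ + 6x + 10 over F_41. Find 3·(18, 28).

(6, 4)

Write G = (18, 28).
Repeated addition: build up to 3G.
2G: tangent at (18, 28): λ = (3·18² + 6)/(2·28) ≡ 35/15. 15⁻¹ ≡ 11 (mod 41), so λ ≡ 35·11 ≡ 16.
  x = λ² - 18 - 18 = 256 - 36 ≡ 15; y = λ·(18 - 15) - 28 ≡ 20. → (15, 20)
3G: (15, 20) + (18, 28). λ = (28 - 20)/(18 - 15) ≡ 8/3 mod 41. 3⁻¹ ≡ 14 (mod 41) since 3·14 = 42 ≡ 1, so λ ≡ 30.
  x = λ² - 15 - 18 = 900 - 33 ≡ 6; y = λ·(15 - 6) - 20 ≡ 4. → (6, 4)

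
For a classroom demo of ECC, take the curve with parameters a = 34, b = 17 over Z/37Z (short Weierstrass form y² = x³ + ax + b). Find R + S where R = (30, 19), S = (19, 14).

(30, 19) + (19, 14). λ = (14 - 19)/(19 - 30) ≡ 32/26 mod 37. 26⁻¹ ≡ 10 (mod 37), so λ ≡ 24.
  x = λ² - 30 - 19 = 576 - 49 ≡ 9; y = λ·(30 - 9) - 19 ≡ 4. → (9, 4)

(9, 4)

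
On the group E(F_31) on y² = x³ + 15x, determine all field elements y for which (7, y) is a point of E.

x³ + 15x + 0 = 448 ≡ 14 (mod 31).
Square roots of 14 mod 31: 13 and 18 (since 13² = 169 ≡ 14).

13, 18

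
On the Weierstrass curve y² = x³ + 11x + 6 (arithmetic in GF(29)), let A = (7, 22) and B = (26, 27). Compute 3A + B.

(0, 8)

First 3A:
Repeated addition: build up to 3A.
2A: tangent at (7, 22): λ = (3·7² + 11)/(2·22) ≡ 13/15. 15⁻¹ ≡ 2 (mod 29) since 15·2 = 30 ≡ 1, so λ ≡ 13·2 ≡ 26.
  x = λ² - 7 - 7 = 676 - 14 ≡ 24; y = λ·(7 - 24) - 22 ≡ 0. → (24, 0)
3A: (24, 0) + (7, 22). λ = (22 - 0)/(7 - 24) ≡ 22/12 mod 29. 12⁻¹ ≡ 17 (mod 29) since 12·17 = 204 ≡ 1, so λ ≡ 26.
  x = λ² - 24 - 7 = 676 - 31 ≡ 7; y = λ·(24 - 7) - 0 ≡ 7. → (7, 7)
3A = (7, 7).
Finally 3A + B:
(7, 7) + (26, 27). λ = (27 - 7)/(26 - 7) ≡ 20/19 mod 29. 19⁻¹ ≡ 26 (mod 29), so λ ≡ 27.
  x = λ² - 7 - 26 = 729 - 33 ≡ 0; y = λ·(7 - 0) - 7 ≡ 8. → (0, 8)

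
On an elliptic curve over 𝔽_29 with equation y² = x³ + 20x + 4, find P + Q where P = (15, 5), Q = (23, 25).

(19, 14)

(15, 5) + (23, 25). λ = (25 - 5)/(23 - 15) ≡ 20/8 mod 29. 8⁻¹ ≡ 11 (mod 29), so λ ≡ 17.
  x = λ² - 15 - 23 = 289 - 38 ≡ 19; y = λ·(15 - 19) - 5 ≡ 14. → (19, 14)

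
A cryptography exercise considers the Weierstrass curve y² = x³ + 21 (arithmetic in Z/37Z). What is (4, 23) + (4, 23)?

tangent at (4, 23): λ = (3·4² + 0)/(2·23) ≡ 11/9. 9⁻¹ ≡ 33 (mod 37) since 9·33 = 297 ≡ 1, so λ ≡ 11·33 ≡ 30.
  x = λ² - 4 - 4 = 900 - 8 ≡ 4; y = λ·(4 - 4) - 23 ≡ 14. → (4, 14)

(4, 14)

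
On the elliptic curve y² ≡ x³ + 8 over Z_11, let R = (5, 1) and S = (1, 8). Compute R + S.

(5, 1) + (1, 8). λ = (8 - 1)/(1 - 5) ≡ 7/7 mod 11. 7⁻¹ ≡ 8 (mod 11), so λ ≡ 1.
  x = λ² - 5 - 1 = 1 - 6 ≡ 6; y = λ·(5 - 6) - 1 ≡ 9. → (6, 9)

(6, 9)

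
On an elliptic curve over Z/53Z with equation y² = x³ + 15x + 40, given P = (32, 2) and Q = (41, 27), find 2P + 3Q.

First 2P:
Repeated addition: build up to 2P.
2P: tangent at (32, 2): λ = (3·32² + 15)/(2·2) ≡ 13/4. 4⁻¹ ≡ 40 (mod 53) since 4·40 = 160 ≡ 1, so λ ≡ 13·40 ≡ 43.
  x = λ² - 32 - 32 = 1849 - 64 ≡ 36; y = λ·(32 - 36) - 2 ≡ 38. → (36, 38)
2P = (36, 38).
Next 3Q:
Repeated addition: build up to 3Q.
2Q: tangent at (41, 27): λ = (3·41² + 15)/(2·27) ≡ 23/1. 1⁻¹ ≡ 1 (mod 53), so λ ≡ 23·1 ≡ 23.
  x = λ² - 41 - 41 = 529 - 82 ≡ 23; y = λ·(41 - 23) - 27 ≡ 16. → (23, 16)
3Q: (23, 16) + (41, 27). λ = (27 - 16)/(41 - 23) ≡ 11/18 mod 53. 18⁻¹ ≡ 3 (mod 53) since 18·3 = 54 ≡ 1, so λ ≡ 33.
  x = λ² - 23 - 41 = 1089 - 64 ≡ 18; y = λ·(23 - 18) - 16 ≡ 43. → (18, 43)
3Q = (18, 43).
Finally 2P + 3Q:
(36, 38) + (18, 43). λ = (43 - 38)/(18 - 36) ≡ 5/35 mod 53. 35⁻¹ ≡ 50 (mod 53), so λ ≡ 38.
  x = λ² - 36 - 18 = 1444 - 54 ≡ 12; y = λ·(36 - 12) - 38 ≡ 26. → (12, 26)

(12, 26)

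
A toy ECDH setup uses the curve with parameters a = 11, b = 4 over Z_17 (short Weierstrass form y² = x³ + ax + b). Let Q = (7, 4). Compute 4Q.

Repeated addition: build up to 4Q.
2Q: tangent at (7, 4): λ = (3·7² + 11)/(2·4) ≡ 5/8. 8⁻¹ ≡ 15 (mod 17) since 8·15 = 120 ≡ 1, so λ ≡ 5·15 ≡ 7.
  x = λ² - 7 - 7 = 49 - 14 ≡ 1; y = λ·(7 - 1) - 4 ≡ 4. → (1, 4)
3Q: (1, 4) + (7, 4). λ = (4 - 4)/(7 - 1) ≡ 0/6 mod 17. 6⁻¹ ≡ 3 (mod 17) since 6·3 = 18 ≡ 1, so λ ≡ 0.
  x = λ² - 1 - 7 = 0 - 8 ≡ 9; y = λ·(1 - 9) - 4 ≡ 13. → (9, 13)
4Q: (9, 13) + (7, 4). λ = (4 - 13)/(7 - 9) ≡ 8/15 mod 17. 15⁻¹ ≡ 8 (mod 17), so λ ≡ 13.
  x = λ² - 9 - 7 = 169 - 16 ≡ 0; y = λ·(9 - 0) - 13 ≡ 2. → (0, 2)

(0, 2)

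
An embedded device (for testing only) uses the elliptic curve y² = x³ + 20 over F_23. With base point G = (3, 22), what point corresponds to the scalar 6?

Double-and-add on 6 = (110)₂. Start with G = (3, 22) for the leading 1-bit.
double: tangent at (3, 22): λ = (3·3² + 0)/(2·22) ≡ 4/21. 21⁻¹ ≡ 11 (mod 23), so λ ≡ 4·11 ≡ 21.
  x = λ² - 3 - 3 = 441 - 6 ≡ 21; y = λ·(3 - 21) - 22 ≡ 14. → (21, 14)
add G: (21, 14) + (3, 22). λ = (22 - 14)/(3 - 21) ≡ 8/5 mod 23. 5⁻¹ ≡ 14 (mod 23) since 5·14 = 70 ≡ 1, so λ ≡ 20.
  x = λ² - 21 - 3 = 400 - 24 ≡ 8; y = λ·(21 - 8) - 14 ≡ 16. → (8, 16)
double: tangent at (8, 16): λ = (3·8² + 0)/(2·16) ≡ 8/9. 9⁻¹ ≡ 18 (mod 23) since 9·18 = 162 ≡ 1, so λ ≡ 8·18 ≡ 6.
  x = λ² - 8 - 8 = 36 - 16 ≡ 20; y = λ·(8 - 20) - 16 ≡ 4. → (20, 4)

(20, 4)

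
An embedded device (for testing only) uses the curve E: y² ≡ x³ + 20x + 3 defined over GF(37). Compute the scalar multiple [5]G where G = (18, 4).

Double-and-add on 5 = (101)₂. Start with G = (18, 4) for the leading 1-bit.
double: tangent at (18, 4): λ = (3·18² + 20)/(2·4) ≡ 30/8. 8⁻¹ ≡ 14 (mod 37), so λ ≡ 30·14 ≡ 13.
  x = λ² - 18 - 18 = 169 - 36 ≡ 22; y = λ·(18 - 22) - 4 ≡ 18. → (22, 18)
double: tangent at (22, 18): λ = (3·22² + 20)/(2·18) ≡ 29/36. 36⁻¹ ≡ 36 (mod 37), so λ ≡ 29·36 ≡ 8.
  x = λ² - 22 - 22 = 64 - 44 ≡ 20; y = λ·(22 - 20) - 18 ≡ 35. → (20, 35)
add G: (20, 35) + (18, 4). λ = (4 - 35)/(18 - 20) ≡ 6/35 mod 37. 35⁻¹ ≡ 18 (mod 37), so λ ≡ 34.
  x = λ² - 20 - 18 = 1156 - 38 ≡ 8; y = λ·(20 - 8) - 35 ≡ 3. → (8, 3)

(8, 3)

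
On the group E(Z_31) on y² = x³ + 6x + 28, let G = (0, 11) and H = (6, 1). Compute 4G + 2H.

First 4G:
Double-and-add on 4 = (100)₂. Start with G = (0, 11) for the leading 1-bit.
double: tangent at (0, 11): λ = (3·0² + 6)/(2·11) ≡ 6/22. 22⁻¹ ≡ 24 (mod 31) since 22·24 = 528 ≡ 1, so λ ≡ 6·24 ≡ 20.
  x = λ² - 0 - 0 = 400 - 0 ≡ 28; y = λ·(0 - 28) - 11 ≡ 18. → (28, 18)
double: tangent at (28, 18): λ = (3·28² + 6)/(2·18) ≡ 2/5. 5⁻¹ ≡ 25 (mod 31) since 5·25 = 125 ≡ 1, so λ ≡ 2·25 ≡ 19.
  x = λ² - 28 - 28 = 361 - 56 ≡ 26; y = λ·(28 - 26) - 18 ≡ 20. → (26, 20)
4G = (26, 20).
Next 2H:
Repeated addition: build up to 2H.
2H: tangent at (6, 1): λ = (3·6² + 6)/(2·1) ≡ 21/2. 2⁻¹ ≡ 16 (mod 31) since 2·16 = 32 ≡ 1, so λ ≡ 21·16 ≡ 26.
  x = λ² - 6 - 6 = 676 - 12 ≡ 13; y = λ·(6 - 13) - 1 ≡ 3. → (13, 3)
2H = (13, 3).
Finally 4G + 2H:
(26, 20) + (13, 3). λ = (3 - 20)/(13 - 26) ≡ 14/18 mod 31. 18⁻¹ ≡ 19 (mod 31), so λ ≡ 18.
  x = λ² - 26 - 13 = 324 - 39 ≡ 6; y = λ·(26 - 6) - 20 ≡ 30. → (6, 30)

(6, 30)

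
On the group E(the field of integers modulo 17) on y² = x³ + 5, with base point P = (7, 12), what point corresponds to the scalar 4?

(4, 16)

Repeated addition: build up to 4P.
2P: tangent at (7, 12): λ = (3·7² + 0)/(2·12) ≡ 11/7. 7⁻¹ ≡ 5 (mod 17) since 7·5 = 35 ≡ 1, so λ ≡ 11·5 ≡ 4.
  x = λ² - 7 - 7 = 16 - 14 ≡ 2; y = λ·(7 - 2) - 12 ≡ 8. → (2, 8)
3P: (2, 8) + (7, 12). λ = (12 - 8)/(7 - 2) ≡ 4/5 mod 17. 5⁻¹ ≡ 7 (mod 17) since 5·7 = 35 ≡ 1, so λ ≡ 11.
  x = λ² - 2 - 7 = 121 - 9 ≡ 10; y = λ·(2 - 10) - 8 ≡ 6. → (10, 6)
4P: (10, 6) + (7, 12). λ = (12 - 6)/(7 - 10) ≡ 6/14 mod 17. 14⁻¹ ≡ 11 (mod 17) since 14·11 = 154 ≡ 1, so λ ≡ 15.
  x = λ² - 10 - 7 = 225 - 17 ≡ 4; y = λ·(10 - 4) - 6 ≡ 16. → (4, 16)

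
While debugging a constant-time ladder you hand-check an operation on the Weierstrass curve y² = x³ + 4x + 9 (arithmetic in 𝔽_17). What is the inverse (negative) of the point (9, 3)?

(9, 14)

-(9, 3) = (9, -3 mod 17) = (9, 14).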